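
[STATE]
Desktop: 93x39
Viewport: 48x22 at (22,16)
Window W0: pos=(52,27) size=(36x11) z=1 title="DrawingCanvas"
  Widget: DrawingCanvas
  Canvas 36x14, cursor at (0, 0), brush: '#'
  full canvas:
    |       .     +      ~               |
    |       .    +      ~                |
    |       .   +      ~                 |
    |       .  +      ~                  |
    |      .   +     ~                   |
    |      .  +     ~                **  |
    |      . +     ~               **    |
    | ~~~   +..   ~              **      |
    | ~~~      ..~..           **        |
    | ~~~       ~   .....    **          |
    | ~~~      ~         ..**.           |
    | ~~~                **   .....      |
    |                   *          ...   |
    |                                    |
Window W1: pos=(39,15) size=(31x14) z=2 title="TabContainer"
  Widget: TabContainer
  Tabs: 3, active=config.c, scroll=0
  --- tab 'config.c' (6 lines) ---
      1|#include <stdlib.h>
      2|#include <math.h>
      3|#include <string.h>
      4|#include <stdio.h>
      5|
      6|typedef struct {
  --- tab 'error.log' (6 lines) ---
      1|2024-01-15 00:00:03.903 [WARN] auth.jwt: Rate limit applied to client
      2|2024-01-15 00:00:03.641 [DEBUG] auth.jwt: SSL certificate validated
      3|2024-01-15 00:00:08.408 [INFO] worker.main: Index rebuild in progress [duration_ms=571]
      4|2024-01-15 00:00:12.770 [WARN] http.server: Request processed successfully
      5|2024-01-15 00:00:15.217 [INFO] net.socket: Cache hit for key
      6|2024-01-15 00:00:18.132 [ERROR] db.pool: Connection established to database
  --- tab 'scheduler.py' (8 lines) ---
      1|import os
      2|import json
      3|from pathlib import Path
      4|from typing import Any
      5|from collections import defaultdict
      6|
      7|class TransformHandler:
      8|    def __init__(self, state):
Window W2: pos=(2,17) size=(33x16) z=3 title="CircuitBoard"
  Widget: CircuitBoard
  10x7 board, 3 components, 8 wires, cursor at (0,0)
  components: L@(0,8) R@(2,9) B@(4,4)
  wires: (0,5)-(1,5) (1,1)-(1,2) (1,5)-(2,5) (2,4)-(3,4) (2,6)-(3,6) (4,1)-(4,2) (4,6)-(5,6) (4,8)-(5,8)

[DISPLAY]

                 ┃ TabContainer                ┃
━━━━━━━━━━━━┓    ┠─────────────────────────────┨
            ┃    ┃[config.c]│ error.log │ sched┃
────────────┨    ┃─────────────────────────────┃
8 9         ┃    ┃#include <stdlib.h>          ┃
     ·      ┃    ┃#include <math.h>            ┃
     │      ┃    ┃#include <string.h>          ┃
     ·      ┃    ┃#include <stdio.h>           ┃
     │      ┃    ┃                             ┃
 ·   ·   ·  ┃    ┃typedef struct {             ┃
 │       │  ┃    ┃                             ┃
 ·       ·  ┃    ┃                             ┃
            ┃    ┗━━━━━━━━━━━━━━━━━━━━━━━━━━━━━┛
 B       ·  ┃                 ┠─────────────────
         │  ┃                 ┃+      .     +   
         ·  ┃                 ┃       .    +    
━━━━━━━━━━━━┛                 ┃       .   +     
                              ┃       .  +      
                              ┃      .   +     ~
                              ┃      .  +     ~ 
                              ┃      . +     ~  
                              ┗━━━━━━━━━━━━━━━━━


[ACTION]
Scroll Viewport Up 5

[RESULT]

                                                
                                                
                                                
                                                
                 ┏━━━━━━━━━━━━━━━━━━━━━━━━━━━━━┓
                 ┃ TabContainer                ┃
━━━━━━━━━━━━┓    ┠─────────────────────────────┨
            ┃    ┃[config.c]│ error.log │ sched┃
────────────┨    ┃─────────────────────────────┃
8 9         ┃    ┃#include <stdlib.h>          ┃
     ·      ┃    ┃#include <math.h>            ┃
     │      ┃    ┃#include <string.h>          ┃
     ·      ┃    ┃#include <stdio.h>           ┃
     │      ┃    ┃                             ┃
 ·   ·   ·  ┃    ┃typedef struct {             ┃
 │       │  ┃    ┃                             ┃
 ·       ·  ┃    ┃                             ┃
            ┃    ┗━━━━━━━━━━━━━━━━━━━━━━━━━━━━━┛
 B       ·  ┃                 ┠─────────────────
         │  ┃                 ┃+      .     +   
         ·  ┃                 ┃       .    +    
━━━━━━━━━━━━┛                 ┃       .   +     


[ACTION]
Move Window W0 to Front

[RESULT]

                                                
                                                
                                                
                                                
                 ┏━━━━━━━━━━━━━━━━━━━━━━━━━━━━━┓
                 ┃ TabContainer                ┃
━━━━━━━━━━━━┓    ┠─────────────────────────────┨
            ┃    ┃[config.c]│ error.log │ sched┃
────────────┨    ┃─────────────────────────────┃
8 9         ┃    ┃#include <stdlib.h>          ┃
     ·      ┃    ┃#include <math.h>            ┃
     │      ┃    ┃#include <string.h>          ┃
     ·      ┃    ┃#include <stdio.h>           ┃
     │      ┃    ┃                             ┃
 ·   ·   ·  ┃    ┃typedef struct {             ┃
 │       │  ┃    ┃                             ┃
 ·       ·  ┃    ┃            ┏━━━━━━━━━━━━━━━━━
            ┃    ┗━━━━━━━━━━━━┃ DrawingCanvas   
 B       ·  ┃                 ┠─────────────────
         │  ┃                 ┃+      .     +   
         ·  ┃                 ┃       .    +    
━━━━━━━━━━━━┛                 ┃       .   +     


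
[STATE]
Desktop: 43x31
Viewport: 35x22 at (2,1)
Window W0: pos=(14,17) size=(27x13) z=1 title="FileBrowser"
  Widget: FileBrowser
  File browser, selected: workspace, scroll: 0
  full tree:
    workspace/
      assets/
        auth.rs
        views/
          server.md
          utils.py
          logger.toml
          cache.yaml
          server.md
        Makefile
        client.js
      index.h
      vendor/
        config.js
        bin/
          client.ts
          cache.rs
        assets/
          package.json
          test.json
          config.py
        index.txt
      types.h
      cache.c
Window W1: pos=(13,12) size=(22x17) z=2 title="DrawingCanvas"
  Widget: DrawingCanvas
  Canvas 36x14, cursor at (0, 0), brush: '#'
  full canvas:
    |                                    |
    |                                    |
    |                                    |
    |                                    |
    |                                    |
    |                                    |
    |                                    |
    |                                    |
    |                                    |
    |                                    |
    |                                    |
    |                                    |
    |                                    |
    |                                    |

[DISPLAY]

                                   
                                   
                                   
                                   
                                   
                                   
                                   
                                   
                                   
                                   
                                   
           ┏━━━━━━━━━━━━━━━━━━━━┓  
           ┃ DrawingCanvas      ┃  
           ┠────────────────────┨  
           ┃+                   ┃  
           ┃                    ┃  
           ┃                    ┃━━
           ┃                    ┃  
           ┃                    ┃──
           ┃                    ┃  
           ┃                    ┃  
           ┃                    ┃  


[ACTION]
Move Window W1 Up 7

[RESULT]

                                   
                                   
                                   
                                   
           ┏━━━━━━━━━━━━━━━━━━━━┓  
           ┃ DrawingCanvas      ┃  
           ┠────────────────────┨  
           ┃+                   ┃  
           ┃                    ┃  
           ┃                    ┃  
           ┃                    ┃  
           ┃                    ┃  
           ┃                    ┃  
           ┃                    ┃  
           ┃                    ┃  
           ┃                    ┃  
           ┃                    ┃━━
           ┃                    ┃  
           ┃                    ┃──
           ┃                    ┃  
           ┗━━━━━━━━━━━━━━━━━━━━┛  
            ┃    index.h           


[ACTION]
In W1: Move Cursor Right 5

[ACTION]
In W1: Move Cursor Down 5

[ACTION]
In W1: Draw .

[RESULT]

                                   
                                   
                                   
                                   
           ┏━━━━━━━━━━━━━━━━━━━━┓  
           ┃ DrawingCanvas      ┃  
           ┠────────────────────┨  
           ┃                    ┃  
           ┃                    ┃  
           ┃                    ┃  
           ┃                    ┃  
           ┃                    ┃  
           ┃     .              ┃  
           ┃                    ┃  
           ┃                    ┃  
           ┃                    ┃  
           ┃                    ┃━━
           ┃                    ┃  
           ┃                    ┃──
           ┃                    ┃  
           ┗━━━━━━━━━━━━━━━━━━━━┛  
            ┃    index.h           


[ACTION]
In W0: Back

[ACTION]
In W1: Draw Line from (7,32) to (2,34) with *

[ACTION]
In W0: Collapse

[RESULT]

                                   
                                   
                                   
                                   
           ┏━━━━━━━━━━━━━━━━━━━━┓  
           ┃ DrawingCanvas      ┃  
           ┠────────────────────┨  
           ┃                    ┃  
           ┃                    ┃  
           ┃                    ┃  
           ┃                    ┃  
           ┃                    ┃  
           ┃     .              ┃  
           ┃                    ┃  
           ┃                    ┃  
           ┃                    ┃  
           ┃                    ┃━━
           ┃                    ┃  
           ┃                    ┃──
           ┃                    ┃  
           ┗━━━━━━━━━━━━━━━━━━━━┛  
            ┃                      


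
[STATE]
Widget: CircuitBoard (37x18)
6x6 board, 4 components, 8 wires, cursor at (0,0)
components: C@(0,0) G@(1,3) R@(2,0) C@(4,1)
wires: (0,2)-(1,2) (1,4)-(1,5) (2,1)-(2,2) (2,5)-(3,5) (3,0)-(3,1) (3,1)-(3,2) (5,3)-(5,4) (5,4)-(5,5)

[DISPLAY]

   0 1 2 3 4 5                       
0  [C]      ·                        
            │                        
1           ·   G   · ─ ·            
                                     
2   R   · ─ ·           ·            
                        │            
3   · ─ · ─ ·           ·            
                                     
4       C                            
                                     
5               · ─ · ─ ·            
Cursor: (0,0)                        
                                     
                                     
                                     
                                     
                                     


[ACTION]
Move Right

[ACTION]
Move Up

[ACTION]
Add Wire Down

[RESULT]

   0 1 2 3 4 5                       
0   C  [.]  ·                        
        │   │                        
1       ·   ·   G   · ─ ·            
                                     
2   R   · ─ ·           ·            
                        │            
3   · ─ · ─ ·           ·            
                                     
4       C                            
                                     
5               · ─ · ─ ·            
Cursor: (0,1)                        
                                     
                                     
                                     
                                     
                                     


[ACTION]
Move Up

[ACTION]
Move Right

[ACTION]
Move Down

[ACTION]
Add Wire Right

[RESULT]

   0 1 2 3 4 5                       
0   C   ·   ·                        
        │   │                        
1       ·  [.]─ G   · ─ ·            
                                     
2   R   · ─ ·           ·            
                        │            
3   · ─ · ─ ·           ·            
                                     
4       C                            
                                     
5               · ─ · ─ ·            
Cursor: (1,2)                        
                                     
                                     
                                     
                                     
                                     


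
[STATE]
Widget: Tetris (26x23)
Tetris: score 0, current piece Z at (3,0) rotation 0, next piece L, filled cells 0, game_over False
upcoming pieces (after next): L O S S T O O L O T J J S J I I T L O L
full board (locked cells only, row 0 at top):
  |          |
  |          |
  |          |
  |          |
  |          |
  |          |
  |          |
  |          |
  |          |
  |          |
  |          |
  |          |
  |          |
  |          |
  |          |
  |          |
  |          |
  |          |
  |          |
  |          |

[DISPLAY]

   ▓▓     │Next:          
    ▓▓    │  ▒            
          │▒▒▒            
          │               
          │               
          │               
          │Score:         
          │0              
          │               
          │               
          │               
          │               
          │               
          │               
          │               
          │               
          │               
          │               
          │               
          │               
          │               
          │               
          │               


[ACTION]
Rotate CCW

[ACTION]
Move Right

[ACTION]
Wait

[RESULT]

          │Next:          
     ▓    │  ▒            
    ▓▓    │▒▒▒            
    ▓     │               
          │               
          │               
          │Score:         
          │0              
          │               
          │               
          │               
          │               
          │               
          │               
          │               
          │               
          │               
          │               
          │               
          │               
          │               
          │               
          │               


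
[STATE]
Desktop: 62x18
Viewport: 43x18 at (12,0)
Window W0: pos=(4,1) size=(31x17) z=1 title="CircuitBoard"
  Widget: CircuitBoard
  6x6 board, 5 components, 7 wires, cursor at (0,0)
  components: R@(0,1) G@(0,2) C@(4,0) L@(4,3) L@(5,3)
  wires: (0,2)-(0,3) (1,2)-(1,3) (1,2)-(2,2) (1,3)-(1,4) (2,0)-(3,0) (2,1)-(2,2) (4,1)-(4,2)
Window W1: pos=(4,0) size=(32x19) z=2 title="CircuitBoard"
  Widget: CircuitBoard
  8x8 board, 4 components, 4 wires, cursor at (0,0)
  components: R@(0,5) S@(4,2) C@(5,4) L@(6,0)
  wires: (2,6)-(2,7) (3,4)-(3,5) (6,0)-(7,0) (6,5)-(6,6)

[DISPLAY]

━━━━━━━━━━━━━━━━━━━━━━━┓                   
tBoard                 ┃                   
───────────────────────┨                   
2 3 4 5 6 7            ┃                   
                 R     ┃                   
                       ┃                   
                       ┃                   
                       ┃                   
                     · ┃                   
                       ┃                   
             · ─ ·     ┃                   
                       ┃                   
     S                 ┃                   
                       ┃                   
             C         ┃                   
                       ┃                   
                 · ─ · ┃                   
                       ┃                   


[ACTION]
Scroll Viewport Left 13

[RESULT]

    ┏━━━━━━━━━━━━━━━━━━━━━━━━━━━━━━┓       
    ┃ CircuitBoard                 ┃       
    ┠──────────────────────────────┨       
    ┃   0 1 2 3 4 5 6 7            ┃       
    ┃0  [.]                  R     ┃       
    ┃                              ┃       
    ┃1                             ┃       
    ┃                              ┃       
    ┃2                           · ┃       
    ┃                              ┃       
    ┃3                   · ─ ·     ┃       
    ┃                              ┃       
    ┃4           S                 ┃       
    ┃                              ┃       
    ┃5                   C         ┃       
    ┃                              ┃       
    ┃6   L                   · ─ · ┃       
    ┃    │                         ┃       


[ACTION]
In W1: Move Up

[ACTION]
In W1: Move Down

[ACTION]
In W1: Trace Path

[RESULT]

    ┏━━━━━━━━━━━━━━━━━━━━━━━━━━━━━━┓       
    ┃ CircuitBoard                 ┃       
    ┠──────────────────────────────┨       
    ┃   0 1 2 3 4 5 6 7            ┃       
    ┃0                       R     ┃       
    ┃                              ┃       
    ┃1  [.]                        ┃       
    ┃                              ┃       
    ┃2                           · ┃       
    ┃                              ┃       
    ┃3                   · ─ ·     ┃       
    ┃                              ┃       
    ┃4           S                 ┃       
    ┃                              ┃       
    ┃5                   C         ┃       
    ┃                              ┃       
    ┃6   L                   · ─ · ┃       
    ┃    │                         ┃       


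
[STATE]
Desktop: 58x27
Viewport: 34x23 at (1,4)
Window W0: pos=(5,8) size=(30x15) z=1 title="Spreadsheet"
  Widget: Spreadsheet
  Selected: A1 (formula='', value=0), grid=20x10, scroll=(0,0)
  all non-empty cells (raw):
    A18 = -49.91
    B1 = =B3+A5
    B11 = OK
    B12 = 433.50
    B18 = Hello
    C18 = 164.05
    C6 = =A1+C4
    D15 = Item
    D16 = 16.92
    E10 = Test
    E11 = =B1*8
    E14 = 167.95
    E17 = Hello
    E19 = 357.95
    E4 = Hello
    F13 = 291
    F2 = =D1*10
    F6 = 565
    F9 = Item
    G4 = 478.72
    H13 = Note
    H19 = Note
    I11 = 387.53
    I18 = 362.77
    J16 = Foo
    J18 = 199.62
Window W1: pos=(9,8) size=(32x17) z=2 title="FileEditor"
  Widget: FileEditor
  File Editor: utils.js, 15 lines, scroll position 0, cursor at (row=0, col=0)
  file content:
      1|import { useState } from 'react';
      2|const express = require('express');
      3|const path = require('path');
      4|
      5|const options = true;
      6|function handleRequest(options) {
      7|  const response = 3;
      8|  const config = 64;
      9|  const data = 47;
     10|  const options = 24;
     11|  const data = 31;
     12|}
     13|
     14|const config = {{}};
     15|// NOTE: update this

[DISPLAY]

                                  
                                  
                                  
                                  
    ┏━━━┏━━━━━━━━━━━━━━━━━━━━━━━━━
    ┃ Sp┃ FileEditor              
    ┠───┠─────────────────────────
    ┃A1:┃█mport { useState } from 
    ┃   ┃const express = require('
    ┃---┃const path = require('pat
    ┃  1┃                         
    ┃  2┃const options = true;    
    ┃  3┃function handleRequest(op
    ┃  4┃  const response = 3;    
    ┃  5┃  const config = 64;     
    ┃  6┃  const data = 47;       
    ┃  7┃  const options = 24;    
    ┃  8┃  const data = 31;       
    ┗━━━┃}                        
        ┃                         
        ┗━━━━━━━━━━━━━━━━━━━━━━━━━
                                  
                                  


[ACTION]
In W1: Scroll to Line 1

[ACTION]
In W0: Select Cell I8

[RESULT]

                                  
                                  
                                  
                                  
    ┏━━━┏━━━━━━━━━━━━━━━━━━━━━━━━━
    ┃ Sp┃ FileEditor              
    ┠───┠─────────────────────────
    ┃I8:┃█mport { useState } from 
    ┃   ┃const express = require('
    ┃---┃const path = require('pat
    ┃  1┃                         
    ┃  2┃const options = true;    
    ┃  3┃function handleRequest(op
    ┃  4┃  const response = 3;    
    ┃  5┃  const config = 64;     
    ┃  6┃  const data = 47;       
    ┃  7┃  const options = 24;    
    ┃  8┃  const data = 31;       
    ┗━━━┃}                        
        ┃                         
        ┗━━━━━━━━━━━━━━━━━━━━━━━━━
                                  
                                  


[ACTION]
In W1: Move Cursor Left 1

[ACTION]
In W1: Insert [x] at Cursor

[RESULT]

                                  
                                  
                                  
                                  
    ┏━━━┏━━━━━━━━━━━━━━━━━━━━━━━━━
    ┃ Sp┃ FileEditor              
    ┠───┠─────────────────────────
    ┃I8:┃x█mport { useState } from
    ┃   ┃const express = require('
    ┃---┃const path = require('pat
    ┃  1┃                         
    ┃  2┃const options = true;    
    ┃  3┃function handleRequest(op
    ┃  4┃  const response = 3;    
    ┃  5┃  const config = 64;     
    ┃  6┃  const data = 47;       
    ┃  7┃  const options = 24;    
    ┃  8┃  const data = 31;       
    ┗━━━┃}                        
        ┃                         
        ┗━━━━━━━━━━━━━━━━━━━━━━━━━
                                  
                                  


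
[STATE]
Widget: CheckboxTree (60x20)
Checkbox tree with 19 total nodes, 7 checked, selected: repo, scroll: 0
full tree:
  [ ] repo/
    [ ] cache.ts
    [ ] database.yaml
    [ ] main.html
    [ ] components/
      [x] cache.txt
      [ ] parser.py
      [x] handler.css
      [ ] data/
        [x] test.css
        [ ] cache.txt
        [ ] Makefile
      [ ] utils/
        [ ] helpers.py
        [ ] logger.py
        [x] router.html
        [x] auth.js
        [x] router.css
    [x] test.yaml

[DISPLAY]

>[-] repo/                                                  
   [ ] cache.ts                                             
   [ ] database.yaml                                        
   [ ] main.html                                            
   [-] components/                                          
     [x] cache.txt                                          
     [ ] parser.py                                          
     [x] handler.css                                        
     [-] data/                                              
       [x] test.css                                         
       [ ] cache.txt                                        
       [ ] Makefile                                         
     [-] utils/                                             
       [ ] helpers.py                                       
       [ ] logger.py                                        
       [x] router.html                                      
       [x] auth.js                                          
       [x] router.css                                       
   [x] test.yaml                                            
                                                            


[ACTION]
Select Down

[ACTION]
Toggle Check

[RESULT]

 [-] repo/                                                  
>  [x] cache.ts                                             
   [ ] database.yaml                                        
   [ ] main.html                                            
   [-] components/                                          
     [x] cache.txt                                          
     [ ] parser.py                                          
     [x] handler.css                                        
     [-] data/                                              
       [x] test.css                                         
       [ ] cache.txt                                        
       [ ] Makefile                                         
     [-] utils/                                             
       [ ] helpers.py                                       
       [ ] logger.py                                        
       [x] router.html                                      
       [x] auth.js                                          
       [x] router.css                                       
   [x] test.yaml                                            
                                                            


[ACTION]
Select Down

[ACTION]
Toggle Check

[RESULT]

 [-] repo/                                                  
   [x] cache.ts                                             
>  [x] database.yaml                                        
   [ ] main.html                                            
   [-] components/                                          
     [x] cache.txt                                          
     [ ] parser.py                                          
     [x] handler.css                                        
     [-] data/                                              
       [x] test.css                                         
       [ ] cache.txt                                        
       [ ] Makefile                                         
     [-] utils/                                             
       [ ] helpers.py                                       
       [ ] logger.py                                        
       [x] router.html                                      
       [x] auth.js                                          
       [x] router.css                                       
   [x] test.yaml                                            
                                                            


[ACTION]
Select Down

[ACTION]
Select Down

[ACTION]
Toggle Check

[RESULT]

 [-] repo/                                                  
   [x] cache.ts                                             
   [x] database.yaml                                        
   [ ] main.html                                            
>  [x] components/                                          
     [x] cache.txt                                          
     [x] parser.py                                          
     [x] handler.css                                        
     [x] data/                                              
       [x] test.css                                         
       [x] cache.txt                                        
       [x] Makefile                                         
     [x] utils/                                             
       [x] helpers.py                                       
       [x] logger.py                                        
       [x] router.html                                      
       [x] auth.js                                          
       [x] router.css                                       
   [x] test.yaml                                            
                                                            


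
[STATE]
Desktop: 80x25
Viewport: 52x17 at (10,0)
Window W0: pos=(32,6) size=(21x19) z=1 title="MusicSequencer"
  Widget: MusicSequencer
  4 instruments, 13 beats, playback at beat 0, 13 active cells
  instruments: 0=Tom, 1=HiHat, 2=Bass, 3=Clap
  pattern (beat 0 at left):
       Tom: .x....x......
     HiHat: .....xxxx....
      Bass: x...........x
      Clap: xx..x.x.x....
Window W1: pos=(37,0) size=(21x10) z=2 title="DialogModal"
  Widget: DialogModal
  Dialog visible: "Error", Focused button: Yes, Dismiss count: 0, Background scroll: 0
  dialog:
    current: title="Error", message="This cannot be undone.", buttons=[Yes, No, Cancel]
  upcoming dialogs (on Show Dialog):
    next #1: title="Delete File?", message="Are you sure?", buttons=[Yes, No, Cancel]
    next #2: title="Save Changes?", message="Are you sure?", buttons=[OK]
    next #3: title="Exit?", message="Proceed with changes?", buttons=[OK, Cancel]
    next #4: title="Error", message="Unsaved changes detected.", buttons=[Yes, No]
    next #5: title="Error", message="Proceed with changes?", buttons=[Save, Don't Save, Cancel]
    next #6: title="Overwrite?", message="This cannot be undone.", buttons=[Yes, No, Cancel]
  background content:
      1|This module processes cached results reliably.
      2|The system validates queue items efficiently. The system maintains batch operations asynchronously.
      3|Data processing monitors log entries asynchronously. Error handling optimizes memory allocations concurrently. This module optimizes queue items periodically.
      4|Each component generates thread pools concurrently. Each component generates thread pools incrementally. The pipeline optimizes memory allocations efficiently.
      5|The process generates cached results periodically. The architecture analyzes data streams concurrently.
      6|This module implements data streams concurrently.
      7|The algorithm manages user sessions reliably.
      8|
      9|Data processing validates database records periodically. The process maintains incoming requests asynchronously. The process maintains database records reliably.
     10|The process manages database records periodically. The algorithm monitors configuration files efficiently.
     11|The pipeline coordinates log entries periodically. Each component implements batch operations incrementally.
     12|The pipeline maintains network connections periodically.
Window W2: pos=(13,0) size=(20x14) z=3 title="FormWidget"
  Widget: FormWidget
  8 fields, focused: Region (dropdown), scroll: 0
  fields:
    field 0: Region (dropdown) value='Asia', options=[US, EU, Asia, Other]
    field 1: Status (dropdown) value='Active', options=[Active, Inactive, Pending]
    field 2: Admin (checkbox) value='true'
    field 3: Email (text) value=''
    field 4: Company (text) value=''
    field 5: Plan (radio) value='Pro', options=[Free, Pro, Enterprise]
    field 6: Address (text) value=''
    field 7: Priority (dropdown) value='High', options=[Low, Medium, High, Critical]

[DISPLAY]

   ┏━━━━━━━━━━━━━━━━━━┓    ┏━━━━━━━━━━━━━━━━━━━┓    
   ┃ FormWidget       ┃    ┃ DialogModal       ┃    
   ┠──────────────────┨    ┠───────────────────┨    
   ┃> Region:     [A▼]┃    ┃Th┌─────────────┐ss┃    
   ┃  Status:     [A▼]┃    ┃Th│    Error    │te┃    
   ┃  Admin:      [x] ┃    ┃Da│This cannot b│on┃    
   ┃  Email:      [  ]┃━━━━┃Ea│[Yes]  No   C│ne┃    
   ┃  Company:    [  ]┃ Mus┃Th└─────────────┘at┃    
   ┃  Plan:       ( ) ┃────┃This module impleme┃    
   ┃  Address:    [  ]┃    ┗━━━━━━━━━━━━━━━━━━━┛    
   ┃  Priority:   [H▼]┃   Tom·█····█······┃         
   ┃                  ┃ HiHat·····████····┃         
   ┃                  ┃  Bass█···········█┃         
   ┗━━━━━━━━━━━━━━━━━━┛  Clap██··█·█·█····┃         
                      ┃                   ┃         
                      ┃                   ┃         
                      ┃                   ┃         


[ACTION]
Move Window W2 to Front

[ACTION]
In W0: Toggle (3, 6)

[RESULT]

   ┏━━━━━━━━━━━━━━━━━━┓    ┏━━━━━━━━━━━━━━━━━━━┓    
   ┃ FormWidget       ┃    ┃ DialogModal       ┃    
   ┠──────────────────┨    ┠───────────────────┨    
   ┃> Region:     [A▼]┃    ┃Th┌─────────────┐ss┃    
   ┃  Status:     [A▼]┃    ┃Th│    Error    │te┃    
   ┃  Admin:      [x] ┃    ┃Da│This cannot b│on┃    
   ┃  Email:      [  ]┃━━━━┃Ea│[Yes]  No   C│ne┃    
   ┃  Company:    [  ]┃ Mus┃Th└─────────────┘at┃    
   ┃  Plan:       ( ) ┃────┃This module impleme┃    
   ┃  Address:    [  ]┃    ┗━━━━━━━━━━━━━━━━━━━┛    
   ┃  Priority:   [H▼]┃   Tom·█····█······┃         
   ┃                  ┃ HiHat·····████····┃         
   ┃                  ┃  Bass█···········█┃         
   ┗━━━━━━━━━━━━━━━━━━┛  Clap██··█···█····┃         
                      ┃                   ┃         
                      ┃                   ┃         
                      ┃                   ┃         


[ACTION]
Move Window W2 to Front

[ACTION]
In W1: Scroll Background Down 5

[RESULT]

   ┏━━━━━━━━━━━━━━━━━━┓    ┏━━━━━━━━━━━━━━━━━━━┓    
   ┃ FormWidget       ┃    ┃ DialogModal       ┃    
   ┠──────────────────┨    ┠───────────────────┨    
   ┃> Region:     [A▼]┃    ┃Th┌─────────────┐me┃    
   ┃  Status:     [A▼]┃    ┃Th│    Error    │ag┃    
   ┃  Admin:      [x] ┃    ┃  │This cannot b│  ┃    
   ┃  Email:      [  ]┃━━━━┃Da│[Yes]  No   C│al┃    
   ┃  Company:    [  ]┃ Mus┃Th└─────────────┘es┃    
   ┃  Plan:       ( ) ┃────┃The pipeline coordi┃    
   ┃  Address:    [  ]┃    ┗━━━━━━━━━━━━━━━━━━━┛    
   ┃  Priority:   [H▼]┃   Tom·█····█······┃         
   ┃                  ┃ HiHat·····████····┃         
   ┃                  ┃  Bass█···········█┃         
   ┗━━━━━━━━━━━━━━━━━━┛  Clap██··█···█····┃         
                      ┃                   ┃         
                      ┃                   ┃         
                      ┃                   ┃         


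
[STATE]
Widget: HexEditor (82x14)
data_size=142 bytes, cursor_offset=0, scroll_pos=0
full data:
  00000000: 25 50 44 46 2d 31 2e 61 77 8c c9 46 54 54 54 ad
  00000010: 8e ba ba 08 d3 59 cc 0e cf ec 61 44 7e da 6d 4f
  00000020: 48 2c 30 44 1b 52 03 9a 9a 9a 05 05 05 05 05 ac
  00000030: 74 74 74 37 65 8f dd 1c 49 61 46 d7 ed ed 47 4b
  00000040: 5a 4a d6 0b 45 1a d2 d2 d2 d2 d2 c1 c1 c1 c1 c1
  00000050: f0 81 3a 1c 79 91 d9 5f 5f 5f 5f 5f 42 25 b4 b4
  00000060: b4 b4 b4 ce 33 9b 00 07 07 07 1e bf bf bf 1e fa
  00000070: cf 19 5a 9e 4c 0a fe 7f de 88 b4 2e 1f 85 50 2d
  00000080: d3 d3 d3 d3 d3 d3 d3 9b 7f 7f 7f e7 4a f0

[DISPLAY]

00000000  25 50 44 46 2d 31 2e 61  77 8c c9 46 54 54 54 ad  |%PDF-1.aw..FTTT.|    
00000010  8e ba ba 08 d3 59 cc 0e  cf ec 61 44 7e da 6d 4f  |.....Y....aD~.mO|    
00000020  48 2c 30 44 1b 52 03 9a  9a 9a 05 05 05 05 05 ac  |H,0D.R..........|    
00000030  74 74 74 37 65 8f dd 1c  49 61 46 d7 ed ed 47 4b  |ttt7e...IaF...GK|    
00000040  5a 4a d6 0b 45 1a d2 d2  d2 d2 d2 c1 c1 c1 c1 c1  |ZJ..E...........|    
00000050  f0 81 3a 1c 79 91 d9 5f  5f 5f 5f 5f 42 25 b4 b4  |..:.y.._____B%..|    
00000060  b4 b4 b4 ce 33 9b 00 07  07 07 1e bf bf bf 1e fa  |....3...........|    
00000070  cf 19 5a 9e 4c 0a fe 7f  de 88 b4 2e 1f 85 50 2d  |..Z.L.........P-|    
00000080  d3 d3 d3 d3 d3 d3 d3 9b  7f 7f 7f e7 4a f0        |............J.  |    
                                                                                  
                                                                                  
                                                                                  
                                                                                  
                                                                                  


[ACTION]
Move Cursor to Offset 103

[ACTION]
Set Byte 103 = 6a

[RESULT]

00000000  25 50 44 46 2d 31 2e 61  77 8c c9 46 54 54 54 ad  |%PDF-1.aw..FTTT.|    
00000010  8e ba ba 08 d3 59 cc 0e  cf ec 61 44 7e da 6d 4f  |.....Y....aD~.mO|    
00000020  48 2c 30 44 1b 52 03 9a  9a 9a 05 05 05 05 05 ac  |H,0D.R..........|    
00000030  74 74 74 37 65 8f dd 1c  49 61 46 d7 ed ed 47 4b  |ttt7e...IaF...GK|    
00000040  5a 4a d6 0b 45 1a d2 d2  d2 d2 d2 c1 c1 c1 c1 c1  |ZJ..E...........|    
00000050  f0 81 3a 1c 79 91 d9 5f  5f 5f 5f 5f 42 25 b4 b4  |..:.y.._____B%..|    
00000060  b4 b4 b4 ce 33 9b 00 6A  07 07 1e bf bf bf 1e fa  |....3..j........|    
00000070  cf 19 5a 9e 4c 0a fe 7f  de 88 b4 2e 1f 85 50 2d  |..Z.L.........P-|    
00000080  d3 d3 d3 d3 d3 d3 d3 9b  7f 7f 7f e7 4a f0        |............J.  |    
                                                                                  
                                                                                  
                                                                                  
                                                                                  
                                                                                  


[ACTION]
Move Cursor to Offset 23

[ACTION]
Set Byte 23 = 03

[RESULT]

00000000  25 50 44 46 2d 31 2e 61  77 8c c9 46 54 54 54 ad  |%PDF-1.aw..FTTT.|    
00000010  8e ba ba 08 d3 59 cc 03  cf ec 61 44 7e da 6d 4f  |.....Y....aD~.mO|    
00000020  48 2c 30 44 1b 52 03 9a  9a 9a 05 05 05 05 05 ac  |H,0D.R..........|    
00000030  74 74 74 37 65 8f dd 1c  49 61 46 d7 ed ed 47 4b  |ttt7e...IaF...GK|    
00000040  5a 4a d6 0b 45 1a d2 d2  d2 d2 d2 c1 c1 c1 c1 c1  |ZJ..E...........|    
00000050  f0 81 3a 1c 79 91 d9 5f  5f 5f 5f 5f 42 25 b4 b4  |..:.y.._____B%..|    
00000060  b4 b4 b4 ce 33 9b 00 6a  07 07 1e bf bf bf 1e fa  |....3..j........|    
00000070  cf 19 5a 9e 4c 0a fe 7f  de 88 b4 2e 1f 85 50 2d  |..Z.L.........P-|    
00000080  d3 d3 d3 d3 d3 d3 d3 9b  7f 7f 7f e7 4a f0        |............J.  |    
                                                                                  
                                                                                  
                                                                                  
                                                                                  
                                                                                  
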